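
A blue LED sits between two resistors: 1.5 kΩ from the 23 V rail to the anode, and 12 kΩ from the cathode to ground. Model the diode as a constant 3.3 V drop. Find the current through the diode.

I ≈ 1.5 mA

The two resistors are in series with the diode, so KVL gives 23 = I·1.5 + 3.3 + I·12.
I = (23 − 3.3) / (1.5 + 12) kΩ = 19.7 / 13.5 = 1.46 mA.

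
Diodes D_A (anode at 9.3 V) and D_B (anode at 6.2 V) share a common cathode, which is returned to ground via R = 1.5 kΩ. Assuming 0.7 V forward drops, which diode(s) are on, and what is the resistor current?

Assume both conduct. Then node N would need to be at both 9.3−0.7 = 8.6 V and 6.2−0.7 = 5.5 V, which is impossible.
Assume only D_A conducts: V_N = 9.3 − 0.7 = 8.6 V, so I_R = 8.6/1.5 = 5.73 mA.
Check D_B: its anode-to-cathode voltage is 6.2 − 8.6 = -2.4 V < 0.7 V, so it is off. The assumption is consistent.

Only D_A conducts; I_R ≈ 5.7 mA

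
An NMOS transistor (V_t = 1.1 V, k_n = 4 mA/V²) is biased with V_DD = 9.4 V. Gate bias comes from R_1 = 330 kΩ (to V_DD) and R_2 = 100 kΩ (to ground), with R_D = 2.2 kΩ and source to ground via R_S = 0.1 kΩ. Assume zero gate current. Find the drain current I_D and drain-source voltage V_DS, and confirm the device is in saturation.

I_D ≈ 1.7 mA, V_DS ≈ 5.5 V

V_G = V_DD·R_2/(R_1+R_2) = 9.4×100/430 = 2.19 V.
Assume saturation: I_D = (k_n/2)(V_GS − V_t)² with V_GS = V_G − I_D·R_S = 2.19 − 0.1·I_D.
Substituting gives 0.02·I_D² − 1.43·I_D + 2.36 = 0, with roots I_D = 1.68 or 70 mA.
The root I_D = 70 mA gives V_GS = -4.82 V ≤ V_t, so take I_D = 1.68 mA.
Then V_GS = 2.02 V and V_DS = V_DD − I_D(R_D+R_S) = 9.4 − 1.68×2.3 = 5.53 V.
Saturation requires V_DS ≥ V_GS − V_t = 0.918 V; 5.53 ≥ 0.918 ✓.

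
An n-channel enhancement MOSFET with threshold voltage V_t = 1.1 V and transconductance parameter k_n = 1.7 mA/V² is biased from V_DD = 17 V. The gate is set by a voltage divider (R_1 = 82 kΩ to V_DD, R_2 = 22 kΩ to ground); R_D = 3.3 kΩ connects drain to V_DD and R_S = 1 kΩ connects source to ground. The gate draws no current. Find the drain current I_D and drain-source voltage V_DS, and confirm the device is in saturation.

V_G = V_DD·R_2/(R_1+R_2) = 17×22/104 = 3.6 V.
Assume saturation: I_D = (k_n/2)(V_GS − V_t)² with V_GS = V_G − I_D·R_S = 3.6 − 1·I_D.
Substituting gives 0.85·I_D² − 5.24·I_D + 5.3 = 0, with roots I_D = 1.27 or 4.9 mA.
The root I_D = 4.9 mA gives V_GS = -1.3 V ≤ V_t, so take I_D = 1.27 mA.
Then V_GS = 2.32 V and V_DS = V_DD − I_D(R_D+R_S) = 17 − 1.27×4.3 = 11.5 V.
Saturation requires V_DS ≥ V_GS − V_t = 1.22 V; 11.5 ≥ 1.22 ✓.

I_D ≈ 1.3 mA, V_DS ≈ 12 V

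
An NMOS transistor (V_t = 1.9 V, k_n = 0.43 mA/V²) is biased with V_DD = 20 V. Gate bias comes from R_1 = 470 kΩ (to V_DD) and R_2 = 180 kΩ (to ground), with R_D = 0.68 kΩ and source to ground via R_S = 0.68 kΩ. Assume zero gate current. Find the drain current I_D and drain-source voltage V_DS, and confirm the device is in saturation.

I_D ≈ 1.5 mA, V_DS ≈ 18 V

V_G = V_DD·R_2/(R_1+R_2) = 20×180/650 = 5.54 V.
Assume saturation: I_D = (k_n/2)(V_GS − V_t)² with V_GS = V_G − I_D·R_S = 5.54 − 0.68·I_D.
Substituting gives 0.0994·I_D² − 2.06·I_D + 2.85 = 0, with roots I_D = 1.49 or 19.3 mA.
The root I_D = 19.3 mA gives V_GS = -7.57 V ≤ V_t, so take I_D = 1.49 mA.
Then V_GS = 4.53 V and V_DS = V_DD − I_D(R_D+R_S) = 20 − 1.49×1.36 = 18 V.
Saturation requires V_DS ≥ V_GS − V_t = 2.63 V; 18 ≥ 2.63 ✓.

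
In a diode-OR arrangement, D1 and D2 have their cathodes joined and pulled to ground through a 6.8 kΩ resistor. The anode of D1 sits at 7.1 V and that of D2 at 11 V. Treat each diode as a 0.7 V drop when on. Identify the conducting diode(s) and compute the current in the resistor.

Assume both conduct. Then node N would need to be at both 7.1−0.7 = 6.4 V and 11−0.7 = 10.3 V, which is impossible.
Assume only D2 conducts: V_N = 11 − 0.7 = 10.3 V, so I_R = 10.3/6.8 = 1.51 mA.
Check D1: its anode-to-cathode voltage is 7.1 − 10.3 = -3.2 V < 0.7 V, so it is off. The assumption is consistent.

Only D2 conducts; I_R ≈ 1.5 mA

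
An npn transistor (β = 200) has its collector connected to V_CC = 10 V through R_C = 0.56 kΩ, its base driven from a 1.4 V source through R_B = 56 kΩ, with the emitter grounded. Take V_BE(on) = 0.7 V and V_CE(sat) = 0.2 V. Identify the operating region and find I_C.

Assume active. Base-emitter loop: I_B = (V_BB − V_BE)/R_B = (1.4 − 0.7)/56 = 0.0125 mA.
I_C = β·I_B = 200×0.0125 = 2.5 mA.
V_CE = V_CC − I_C·R_C = 10 − 2.5×0.56 = 8.6 V > V_CE(sat), so the active-region assumption holds.

active; I_C ≈ 2.5 mA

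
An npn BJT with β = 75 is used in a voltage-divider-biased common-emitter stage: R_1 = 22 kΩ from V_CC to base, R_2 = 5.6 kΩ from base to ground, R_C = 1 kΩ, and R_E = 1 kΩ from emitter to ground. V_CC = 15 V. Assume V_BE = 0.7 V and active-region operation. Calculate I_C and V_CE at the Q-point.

I_C ≈ 2.2 mA, V_CE ≈ 11 V

Thevenize the base divider: V_Th = V_CC·R_2/(R_1+R_2) = 15×5.6/27.6 = 3.04 V, R_Th = R_1‖R_2 = 4.46 kΩ.
Base-emitter loop: V_Th = I_B·R_Th + V_BE + (β+1)I_B·R_E, so I_B = (3.04 − 0.7) / (4.46 + 76×1) = 0.0291 mA.
I_C = β·I_B = 75×0.0291 = 2.18 mA, and I_E = (β+1)I_B = 2.21 mA.
V_CE = V_CC − I_C·R_C − I_E·R_E = 15 − 2.18×1 − 2.21×1 = 10.6 V.
V_CE = 10.6 V > 0.2 V confirms active-region operation.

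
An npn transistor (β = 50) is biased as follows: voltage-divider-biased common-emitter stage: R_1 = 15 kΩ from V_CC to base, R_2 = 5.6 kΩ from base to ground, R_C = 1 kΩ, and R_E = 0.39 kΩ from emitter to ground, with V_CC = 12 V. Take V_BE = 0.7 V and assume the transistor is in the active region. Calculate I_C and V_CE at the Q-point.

Thevenize the base divider: V_Th = V_CC·R_2/(R_1+R_2) = 12×5.6/20.6 = 3.26 V, R_Th = R_1‖R_2 = 4.08 kΩ.
Base-emitter loop: V_Th = I_B·R_Th + V_BE + (β+1)I_B·R_E, so I_B = (3.26 − 0.7) / (4.08 + 51×0.39) = 0.107 mA.
I_C = β·I_B = 50×0.107 = 5.34 mA, and I_E = (β+1)I_B = 5.45 mA.
V_CE = V_CC − I_C·R_C − I_E·R_E = 12 − 5.34×1 − 5.45×0.39 = 4.53 V.
V_CE = 4.53 V > 0.2 V confirms active-region operation.

I_C ≈ 5.3 mA, V_CE ≈ 4.5 V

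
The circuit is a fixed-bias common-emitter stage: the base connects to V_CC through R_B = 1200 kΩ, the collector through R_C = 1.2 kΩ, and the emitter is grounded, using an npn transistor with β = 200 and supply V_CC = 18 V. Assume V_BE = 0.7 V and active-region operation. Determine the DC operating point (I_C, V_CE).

I_C ≈ 2.9 mA, V_CE ≈ 15 V

Base loop: V_CC = I_B·R_B + V_BE, so I_B = (18 − 0.7)/1200 kΩ = 0.0144 mA.
In the active region I_C = β·I_B = 200 × 0.0144 = 2.88 mA.
Collector loop: V_CE = V_CC − I_C·R_C = 18 − 2.88×1.2 = 14.5 V.
Since V_CE = 14.5 V > V_CE(sat) ≈ 0.2 V, the transistor is in the active region as assumed.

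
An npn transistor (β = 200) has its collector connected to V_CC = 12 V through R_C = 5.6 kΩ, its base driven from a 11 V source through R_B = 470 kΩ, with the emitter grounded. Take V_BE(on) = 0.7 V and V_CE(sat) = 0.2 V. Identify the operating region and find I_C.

saturation; I_C ≈ 2.1 mA

Assume active: I_B = (11 − 0.7)/470 = 0.0219 mA, giving I_C = β·I_B = 4.38 mA.
But then V_CE = 12 − 4.38×5.6 = -12.5 V < V_CE(sat) = 0.2 V — impossible in the active region.
So the transistor is saturated. With V_CE = 0.2 V, I_C = (V_CC − 0.2)/R_C = 11.8/5.6 = 2.11 mA.
Check: β·I_B = 4.38 mA > I_C = 2.11 mA, confirming saturation.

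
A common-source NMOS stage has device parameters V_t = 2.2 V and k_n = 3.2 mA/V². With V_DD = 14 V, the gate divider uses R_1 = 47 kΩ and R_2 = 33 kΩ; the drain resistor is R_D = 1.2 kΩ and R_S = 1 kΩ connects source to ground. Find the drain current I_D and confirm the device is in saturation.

V_G = V_DD·R_2/(R_1+R_2) = 14×33/80 = 5.78 V.
Assume saturation: I_D = (k_n/2)(V_GS − V_t)² with V_GS = V_G − I_D·R_S = 5.78 − 1·I_D.
Substituting gives 1.6·I_D² − 12.4·I_D + 20.4 = 0, with roots I_D = 2.36 or 5.41 mA.
The root I_D = 5.41 mA gives V_GS = 0.36 V ≤ V_t, so take I_D = 2.36 mA.
Then V_GS = 3.41 V and V_DS = V_DD − I_D(R_D+R_S) = 14 − 2.36×2.2 = 8.81 V.
Saturation requires V_DS ≥ V_GS − V_t = 1.21 V; 8.81 ≥ 1.21 ✓.

I_D ≈ 2.4 mA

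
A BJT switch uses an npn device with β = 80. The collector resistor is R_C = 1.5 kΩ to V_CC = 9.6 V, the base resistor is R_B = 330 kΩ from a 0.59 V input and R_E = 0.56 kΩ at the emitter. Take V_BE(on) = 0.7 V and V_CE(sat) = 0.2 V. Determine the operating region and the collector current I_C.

cutoff; I_C ≈ 0

V_BB = 0.59 V ≤ V_BE(on) = 0.7 V, so the base-emitter junction is not forward biased.
The transistor is in cutoff: I_B = I_C = 0.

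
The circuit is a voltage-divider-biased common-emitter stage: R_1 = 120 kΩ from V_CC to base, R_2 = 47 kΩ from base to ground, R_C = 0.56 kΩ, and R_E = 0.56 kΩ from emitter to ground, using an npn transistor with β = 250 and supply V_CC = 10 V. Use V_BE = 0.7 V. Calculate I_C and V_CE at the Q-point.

Thevenize the base divider: V_Th = V_CC·R_2/(R_1+R_2) = 10×47/167 = 2.81 V, R_Th = R_1‖R_2 = 33.8 kΩ.
Base-emitter loop: V_Th = I_B·R_Th + V_BE + (β+1)I_B·R_E, so I_B = (2.81 − 0.7) / (33.8 + 251×0.56) = 0.0121 mA.
I_C = β·I_B = 250×0.0121 = 3.03 mA, and I_E = (β+1)I_B = 3.04 mA.
V_CE = V_CC − I_C·R_C − I_E·R_E = 10 − 3.03×0.56 − 3.04×0.56 = 6.6 V.
V_CE = 6.6 V > 0.2 V confirms active-region operation.

I_C ≈ 3 mA, V_CE ≈ 6.6 V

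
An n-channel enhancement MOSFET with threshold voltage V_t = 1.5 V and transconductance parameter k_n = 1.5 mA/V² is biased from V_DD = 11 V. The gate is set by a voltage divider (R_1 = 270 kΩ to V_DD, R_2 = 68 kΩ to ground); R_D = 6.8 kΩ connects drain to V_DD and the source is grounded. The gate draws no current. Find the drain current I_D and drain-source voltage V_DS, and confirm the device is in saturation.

V_G = V_DD·R_2/(R_1+R_2) = 11×68/338 = 2.21 V. With the source grounded, V_GS = V_G = 2.21 V.
Assume saturation: I_D = (k_n/2)(V_GS − V_t)² = (1.5/2)×(2.21 − 1.5)² = 0.75×0.713² = 0.381 mA.
V_DS = V_DD − I_D·R_D = 11 − 0.381×6.8 = 8.41 V.
Saturation requires V_DS ≥ V_GS − V_t = 0.713 V; 8.41 ≥ 0.713 ✓.

I_D ≈ 0.38 mA, V_DS ≈ 8.4 V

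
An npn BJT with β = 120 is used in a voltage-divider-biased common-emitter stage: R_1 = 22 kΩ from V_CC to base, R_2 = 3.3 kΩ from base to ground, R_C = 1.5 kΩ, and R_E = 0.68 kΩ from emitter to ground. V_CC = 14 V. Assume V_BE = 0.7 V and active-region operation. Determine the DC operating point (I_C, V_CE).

Thevenize the base divider: V_Th = V_CC·R_2/(R_1+R_2) = 14×3.3/25.3 = 1.83 V, R_Th = R_1‖R_2 = 2.87 kΩ.
Base-emitter loop: V_Th = I_B·R_Th + V_BE + (β+1)I_B·R_E, so I_B = (1.83 − 0.7) / (2.87 + 121×0.68) = 0.0132 mA.
I_C = β·I_B = 120×0.0132 = 1.59 mA, and I_E = (β+1)I_B = 1.6 mA.
V_CE = V_CC − I_C·R_C − I_E·R_E = 14 − 1.59×1.5 − 1.6×0.68 = 10.5 V.
V_CE = 10.5 V > 0.2 V confirms active-region operation.

I_C ≈ 1.6 mA, V_CE ≈ 11 V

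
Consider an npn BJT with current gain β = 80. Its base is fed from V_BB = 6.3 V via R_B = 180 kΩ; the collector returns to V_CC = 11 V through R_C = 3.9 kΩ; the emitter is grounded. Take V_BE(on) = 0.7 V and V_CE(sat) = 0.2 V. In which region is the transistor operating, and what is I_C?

Assume active. Base-emitter loop: I_B = (V_BB − V_BE)/R_B = (6.3 − 0.7)/180 = 0.0311 mA.
I_C = β·I_B = 80×0.0311 = 2.49 mA.
V_CE = V_CC − I_C·R_C = 11 − 2.49×3.9 = 1.29 V > V_CE(sat), so the active-region assumption holds.

active; I_C ≈ 2.5 mA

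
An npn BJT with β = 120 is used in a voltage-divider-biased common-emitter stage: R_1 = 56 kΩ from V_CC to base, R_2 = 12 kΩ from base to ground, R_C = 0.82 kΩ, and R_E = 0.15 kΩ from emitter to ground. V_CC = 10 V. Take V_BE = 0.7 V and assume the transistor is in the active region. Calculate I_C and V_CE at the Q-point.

Thevenize the base divider: V_Th = V_CC·R_2/(R_1+R_2) = 10×12/68 = 1.76 V, R_Th = R_1‖R_2 = 9.88 kΩ.
Base-emitter loop: V_Th = I_B·R_Th + V_BE + (β+1)I_B·R_E, so I_B = (1.76 − 0.7) / (9.88 + 121×0.15) = 0.038 mA.
I_C = β·I_B = 120×0.038 = 4.56 mA, and I_E = (β+1)I_B = 4.6 mA.
V_CE = V_CC − I_C·R_C − I_E·R_E = 10 − 4.56×0.82 − 4.6×0.15 = 5.57 V.
V_CE = 5.57 V > 0.2 V confirms active-region operation.

I_C ≈ 4.6 mA, V_CE ≈ 5.6 V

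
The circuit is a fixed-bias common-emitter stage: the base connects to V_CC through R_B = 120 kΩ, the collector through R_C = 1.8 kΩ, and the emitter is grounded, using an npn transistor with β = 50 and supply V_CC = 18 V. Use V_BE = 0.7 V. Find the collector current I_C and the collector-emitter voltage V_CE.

I_C ≈ 7.2 mA, V_CE ≈ 5 V

Base loop: V_CC = I_B·R_B + V_BE, so I_B = (18 − 0.7)/120 kΩ = 0.144 mA.
In the active region I_C = β·I_B = 50 × 0.144 = 7.21 mA.
Collector loop: V_CE = V_CC − I_C·R_C = 18 − 7.21×1.8 = 5.03 V.
Since V_CE = 5.03 V > V_CE(sat) ≈ 0.2 V, the transistor is in the active region as assumed.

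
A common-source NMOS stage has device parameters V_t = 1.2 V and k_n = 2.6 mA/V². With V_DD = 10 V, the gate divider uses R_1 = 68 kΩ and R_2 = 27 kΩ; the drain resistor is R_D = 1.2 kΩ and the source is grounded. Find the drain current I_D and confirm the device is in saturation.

V_G = V_DD·R_2/(R_1+R_2) = 10×27/95 = 2.84 V. With the source grounded, V_GS = V_G = 2.84 V.
Assume saturation: I_D = (k_n/2)(V_GS − V_t)² = (2.6/2)×(2.84 − 1.2)² = 1.3×1.64² = 3.51 mA.
V_DS = V_DD − I_D·R_D = 10 − 3.51×1.2 = 5.79 V.
Saturation requires V_DS ≥ V_GS − V_t = 1.64 V; 5.79 ≥ 1.64 ✓.

I_D ≈ 3.5 mA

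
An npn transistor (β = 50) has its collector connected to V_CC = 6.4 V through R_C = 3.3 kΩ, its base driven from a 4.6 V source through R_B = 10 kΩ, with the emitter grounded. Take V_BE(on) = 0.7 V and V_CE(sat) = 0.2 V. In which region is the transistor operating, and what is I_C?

saturation; I_C ≈ 1.9 mA

Assume active: I_B = (4.6 − 0.7)/10 = 0.39 mA, giving I_C = β·I_B = 19.5 mA.
But then V_CE = 6.4 − 19.5×3.3 = -57.9 V < V_CE(sat) = 0.2 V — impossible in the active region.
So the transistor is saturated. With V_CE = 0.2 V, I_C = (V_CC − 0.2)/R_C = 6.2/3.3 = 1.88 mA.
Check: β·I_B = 19.5 mA > I_C = 1.88 mA, confirming saturation.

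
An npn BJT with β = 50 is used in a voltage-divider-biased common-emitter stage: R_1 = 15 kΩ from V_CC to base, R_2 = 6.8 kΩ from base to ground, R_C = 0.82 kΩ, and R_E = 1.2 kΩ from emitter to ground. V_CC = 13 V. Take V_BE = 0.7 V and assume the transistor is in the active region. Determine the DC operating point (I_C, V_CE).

I_C ≈ 2.5 mA, V_CE ≈ 7.8 V

Thevenize the base divider: V_Th = V_CC·R_2/(R_1+R_2) = 13×6.8/21.8 = 4.06 V, R_Th = R_1‖R_2 = 4.68 kΩ.
Base-emitter loop: V_Th = I_B·R_Th + V_BE + (β+1)I_B·R_E, so I_B = (4.06 − 0.7) / (4.68 + 51×1.2) = 0.0509 mA.
I_C = β·I_B = 50×0.0509 = 2.55 mA, and I_E = (β+1)I_B = 2.6 mA.
V_CE = V_CC − I_C·R_C − I_E·R_E = 13 − 2.55×0.82 − 2.6×1.2 = 7.8 V.
V_CE = 7.8 V > 0.2 V confirms active-region operation.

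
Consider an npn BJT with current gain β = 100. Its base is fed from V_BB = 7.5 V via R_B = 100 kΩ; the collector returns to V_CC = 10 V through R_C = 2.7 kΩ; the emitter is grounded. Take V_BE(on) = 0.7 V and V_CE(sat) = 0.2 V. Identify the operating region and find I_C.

Assume active: I_B = (7.5 − 0.7)/100 = 0.068 mA, giving I_C = β·I_B = 6.8 mA.
But then V_CE = 10 − 6.8×2.7 = -8.36 V < V_CE(sat) = 0.2 V — impossible in the active region.
So the transistor is saturated. With V_CE = 0.2 V, I_C = (V_CC − 0.2)/R_C = 9.8/2.7 = 3.63 mA.
Check: β·I_B = 6.8 mA > I_C = 3.63 mA, confirming saturation.

saturation; I_C ≈ 3.6 mA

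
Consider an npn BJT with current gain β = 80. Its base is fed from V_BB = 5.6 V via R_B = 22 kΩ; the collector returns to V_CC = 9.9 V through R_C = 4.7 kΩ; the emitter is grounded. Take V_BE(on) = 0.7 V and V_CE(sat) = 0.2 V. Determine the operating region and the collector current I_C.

Assume active: I_B = (5.6 − 0.7)/22 = 0.223 mA, giving I_C = β·I_B = 17.8 mA.
But then V_CE = 9.9 − 17.8×4.7 = -73.8 V < V_CE(sat) = 0.2 V — impossible in the active region.
So the transistor is saturated. With V_CE = 0.2 V, I_C = (V_CC − 0.2)/R_C = 9.7/4.7 = 2.06 mA.
Check: β·I_B = 17.8 mA > I_C = 2.06 mA, confirming saturation.

saturation; I_C ≈ 2.1 mA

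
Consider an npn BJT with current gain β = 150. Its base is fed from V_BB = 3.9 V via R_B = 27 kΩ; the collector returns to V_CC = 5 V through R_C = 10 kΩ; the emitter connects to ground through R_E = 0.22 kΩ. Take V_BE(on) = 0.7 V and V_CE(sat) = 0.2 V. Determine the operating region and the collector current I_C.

Assume active: I_B = (3.9 − 0.7)/(27 + 151×0.22) = 0.0531 mA, I_C = β·I_B = 7.97 mA.
Then V_CE = 5 − 7.97×10 − 8.02×0.22 = -76.5 V < 0.2 V — the active assumption fails.
Re-solve with V_CE = 0.2 V. KCL at the emitter: V_E/R_E = (V_BB−0.7−V_E)/R_B + (V_CC−0.2−V_E)/R_C, giving V_E = 0.128 V.
I_C = (V_CC − 0.2 − V_E)/R_C = (4.8 − 0.128)/10 = 0.467 mA.
Check: I_B = (3.2 − 0.128)/27 = 0.114 mA, and β·I_B = 17.1 mA > I_C, confirming saturation.

saturation; I_C ≈ 0.47 mA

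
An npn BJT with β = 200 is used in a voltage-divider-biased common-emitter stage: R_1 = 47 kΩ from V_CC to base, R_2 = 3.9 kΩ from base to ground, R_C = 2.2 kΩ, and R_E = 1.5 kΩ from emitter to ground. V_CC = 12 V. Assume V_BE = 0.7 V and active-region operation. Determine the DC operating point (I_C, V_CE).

Thevenize the base divider: V_Th = V_CC·R_2/(R_1+R_2) = 12×3.9/50.9 = 0.919 V, R_Th = R_1‖R_2 = 3.6 kΩ.
Base-emitter loop: V_Th = I_B·R_Th + V_BE + (β+1)I_B·R_E, so I_B = (0.919 − 0.7) / (3.6 + 201×1.5) = 0.000719 mA.
I_C = β·I_B = 200×0.000719 = 0.144 mA, and I_E = (β+1)I_B = 0.145 mA.
V_CE = V_CC − I_C·R_C − I_E·R_E = 12 − 0.144×2.2 − 0.145×1.5 = 11.5 V.
V_CE = 11.5 V > 0.2 V confirms active-region operation.

I_C ≈ 0.14 mA, V_CE ≈ 11 V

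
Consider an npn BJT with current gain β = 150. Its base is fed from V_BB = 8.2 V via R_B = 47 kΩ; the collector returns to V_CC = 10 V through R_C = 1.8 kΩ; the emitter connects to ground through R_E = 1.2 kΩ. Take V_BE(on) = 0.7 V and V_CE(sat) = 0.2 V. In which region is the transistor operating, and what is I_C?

Assume active: I_B = (8.2 − 0.7)/(47 + 151×1.2) = 0.0329 mA, I_C = β·I_B = 4.93 mA.
Then V_CE = 10 − 4.93×1.8 − 4.96×1.2 = -4.83 V < 0.2 V — the active assumption fails.
Re-solve with V_CE = 0.2 V. KCL at the emitter: V_E/R_E = (V_BB−0.7−V_E)/R_B + (V_CC−0.2−V_E)/R_C, giving V_E = 3.97 V.
I_C = (V_CC − 0.2 − V_E)/R_C = (9.8 − 3.97)/1.8 = 3.24 mA.
Check: I_B = (7.5 − 3.97)/47 = 0.075 mA, and β·I_B = 11.3 mA > I_C, confirming saturation.

saturation; I_C ≈ 3.2 mA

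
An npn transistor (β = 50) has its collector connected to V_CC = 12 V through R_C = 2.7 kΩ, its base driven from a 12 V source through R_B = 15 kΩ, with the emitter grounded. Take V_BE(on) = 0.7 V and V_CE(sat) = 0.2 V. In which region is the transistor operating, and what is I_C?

Assume active: I_B = (12 − 0.7)/15 = 0.753 mA, giving I_C = β·I_B = 37.7 mA.
But then V_CE = 12 − 37.7×2.7 = -89.7 V < V_CE(sat) = 0.2 V — impossible in the active region.
So the transistor is saturated. With V_CE = 0.2 V, I_C = (V_CC − 0.2)/R_C = 11.8/2.7 = 4.37 mA.
Check: β·I_B = 37.7 mA > I_C = 4.37 mA, confirming saturation.

saturation; I_C ≈ 4.4 mA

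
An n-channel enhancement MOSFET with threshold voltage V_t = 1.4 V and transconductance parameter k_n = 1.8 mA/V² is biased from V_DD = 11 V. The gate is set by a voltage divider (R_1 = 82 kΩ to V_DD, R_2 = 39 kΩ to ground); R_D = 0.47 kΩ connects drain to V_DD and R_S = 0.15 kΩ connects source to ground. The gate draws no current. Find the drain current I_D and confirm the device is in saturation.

V_G = V_DD·R_2/(R_1+R_2) = 11×39/121 = 3.55 V.
Assume saturation: I_D = (k_n/2)(V_GS − V_t)² with V_GS = V_G − I_D·R_S = 3.55 − 0.15·I_D.
Substituting gives 0.0203·I_D² − 1.58·I_D + 4.14 = 0, with roots I_D = 2.72 or 75.3 mA.
The root I_D = 75.3 mA gives V_GS = -7.75 V ≤ V_t, so take I_D = 2.72 mA.
Then V_GS = 3.14 V and V_DS = V_DD − I_D(R_D+R_S) = 11 − 2.72×0.62 = 9.31 V.
Saturation requires V_DS ≥ V_GS − V_t = 1.74 V; 9.31 ≥ 1.74 ✓.

I_D ≈ 2.7 mA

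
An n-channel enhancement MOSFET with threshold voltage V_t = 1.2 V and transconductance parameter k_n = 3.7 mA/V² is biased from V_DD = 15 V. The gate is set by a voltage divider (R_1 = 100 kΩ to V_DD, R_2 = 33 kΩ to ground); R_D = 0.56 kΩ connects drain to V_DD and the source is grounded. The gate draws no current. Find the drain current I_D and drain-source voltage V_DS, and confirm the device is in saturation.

V_G = V_DD·R_2/(R_1+R_2) = 15×33/133 = 3.72 V. With the source grounded, V_GS = V_G = 3.72 V.
Assume saturation: I_D = (k_n/2)(V_GS − V_t)² = (3.7/2)×(3.72 − 1.2)² = 1.85×2.52² = 11.8 mA.
V_DS = V_DD − I_D·R_D = 15 − 11.8×0.56 = 8.41 V.
Saturation requires V_DS ≥ V_GS − V_t = 2.52 V; 8.41 ≥ 2.52 ✓.

I_D ≈ 12 mA, V_DS ≈ 8.4 V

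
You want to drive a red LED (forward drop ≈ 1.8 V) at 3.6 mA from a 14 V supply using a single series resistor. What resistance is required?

R ≈ 3.4 kΩ

The resistor drops V_S − V_D = 14 − 1.8 = 12.2 V at 3.6 mA.
R = 12.2 V / 3.6 mA = 3.39 kΩ.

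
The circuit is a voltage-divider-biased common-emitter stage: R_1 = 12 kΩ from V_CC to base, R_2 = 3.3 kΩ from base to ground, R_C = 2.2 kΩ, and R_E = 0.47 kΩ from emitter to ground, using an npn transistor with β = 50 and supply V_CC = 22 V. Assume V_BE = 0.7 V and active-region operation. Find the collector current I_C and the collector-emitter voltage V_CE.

I_C ≈ 7.6 mA, V_CE ≈ 1.6 V

Thevenize the base divider: V_Th = V_CC·R_2/(R_1+R_2) = 22×3.3/15.3 = 4.75 V, R_Th = R_1‖R_2 = 2.59 kΩ.
Base-emitter loop: V_Th = I_B·R_Th + V_BE + (β+1)I_B·R_E, so I_B = (4.75 − 0.7) / (2.59 + 51×0.47) = 0.152 mA.
I_C = β·I_B = 50×0.152 = 7.62 mA, and I_E = (β+1)I_B = 7.77 mA.
V_CE = V_CC − I_C·R_C − I_E·R_E = 22 − 7.62×2.2 − 7.77×0.47 = 1.59 V.
V_CE = 1.59 V > 0.2 V confirms active-region operation.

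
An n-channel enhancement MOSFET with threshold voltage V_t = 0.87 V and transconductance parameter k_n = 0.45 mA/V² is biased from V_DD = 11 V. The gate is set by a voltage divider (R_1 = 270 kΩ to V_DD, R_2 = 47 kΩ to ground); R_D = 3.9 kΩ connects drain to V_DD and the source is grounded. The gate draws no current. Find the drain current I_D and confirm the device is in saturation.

I_D ≈ 0.13 mA

V_G = V_DD·R_2/(R_1+R_2) = 11×47/317 = 1.63 V. With the source grounded, V_GS = V_G = 1.63 V.
Assume saturation: I_D = (k_n/2)(V_GS − V_t)² = (0.45/2)×(1.63 − 0.87)² = 0.225×0.761² = 0.13 mA.
V_DS = V_DD − I_D·R_D = 11 − 0.13×3.9 = 10.5 V.
Saturation requires V_DS ≥ V_GS − V_t = 0.761 V; 10.5 ≥ 0.761 ✓.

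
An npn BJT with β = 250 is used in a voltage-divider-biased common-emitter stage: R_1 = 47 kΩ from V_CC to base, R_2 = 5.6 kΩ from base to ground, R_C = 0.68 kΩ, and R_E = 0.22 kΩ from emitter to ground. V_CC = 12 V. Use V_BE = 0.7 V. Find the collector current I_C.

I_C ≈ 2.4 mA

Thevenize the base divider: V_Th = V_CC·R_2/(R_1+R_2) = 12×5.6/52.6 = 1.28 V, R_Th = R_1‖R_2 = 5 kΩ.
Base-emitter loop: V_Th = I_B·R_Th + V_BE + (β+1)I_B·R_E, so I_B = (1.28 − 0.7) / (5 + 251×0.22) = 0.00959 mA.
I_C = β·I_B = 250×0.00959 = 2.4 mA, and I_E = (β+1)I_B = 2.41 mA.
V_CE = V_CC − I_C·R_C − I_E·R_E = 12 − 2.4×0.68 − 2.41×0.22 = 9.84 V.
V_CE = 9.84 V > 0.2 V confirms active-region operation.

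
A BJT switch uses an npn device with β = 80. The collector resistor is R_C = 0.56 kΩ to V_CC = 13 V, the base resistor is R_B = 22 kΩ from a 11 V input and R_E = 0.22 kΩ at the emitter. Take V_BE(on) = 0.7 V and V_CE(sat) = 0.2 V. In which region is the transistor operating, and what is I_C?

saturation; I_C ≈ 16 mA

Assume active: I_B = (11 − 0.7)/(22 + 81×0.22) = 0.259 mA, I_C = β·I_B = 20.7 mA.
Then V_CE = 13 − 20.7×0.56 − 21×0.22 = -3.2 V < 0.2 V — the active assumption fails.
Re-solve with V_CE = 0.2 V. KCL at the emitter: V_E/R_E = (V_BB−0.7−V_E)/R_B + (V_CC−0.2−V_E)/R_C, giving V_E = 3.66 V.
I_C = (V_CC − 0.2 − V_E)/R_C = (12.8 − 3.66)/0.56 = 16.3 mA.
Check: I_B = (10.3 − 3.66)/22 = 0.302 mA, and β·I_B = 24.2 mA > I_C, confirming saturation.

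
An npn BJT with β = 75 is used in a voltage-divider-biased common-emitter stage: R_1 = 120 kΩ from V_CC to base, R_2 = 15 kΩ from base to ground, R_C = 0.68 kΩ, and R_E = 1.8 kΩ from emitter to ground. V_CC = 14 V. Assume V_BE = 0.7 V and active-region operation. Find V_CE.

Thevenize the base divider: V_Th = V_CC·R_2/(R_1+R_2) = 14×15/135 = 1.56 V, R_Th = R_1‖R_2 = 13.3 kΩ.
Base-emitter loop: V_Th = I_B·R_Th + V_BE + (β+1)I_B·R_E, so I_B = (1.56 − 0.7) / (13.3 + 76×1.8) = 0.0057 mA.
I_C = β·I_B = 75×0.0057 = 0.427 mA, and I_E = (β+1)I_B = 0.433 mA.
V_CE = V_CC − I_C·R_C − I_E·R_E = 14 − 0.427×0.68 − 0.433×1.8 = 12.9 V.
V_CE = 12.9 V > 0.2 V confirms active-region operation.

V_CE ≈ 13 V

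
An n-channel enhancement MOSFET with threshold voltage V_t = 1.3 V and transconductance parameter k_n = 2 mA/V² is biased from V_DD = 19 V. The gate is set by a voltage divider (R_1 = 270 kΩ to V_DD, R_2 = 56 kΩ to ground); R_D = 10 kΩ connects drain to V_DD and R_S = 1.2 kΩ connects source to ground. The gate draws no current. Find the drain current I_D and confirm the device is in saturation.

I_D ≈ 0.86 mA

V_G = V_DD·R_2/(R_1+R_2) = 19×56/326 = 3.26 V.
Assume saturation: I_D = (k_n/2)(V_GS − V_t)² with V_GS = V_G − I_D·R_S = 3.26 − 1.2·I_D.
Substituting gives 1.44·I_D² − 5.71·I_D + 3.86 = 0, with roots I_D = 0.863 or 3.1 mA.
The root I_D = 3.1 mA gives V_GS = -0.462 V ≤ V_t, so take I_D = 0.863 mA.
Then V_GS = 2.23 V and V_DS = V_DD − I_D(R_D+R_S) = 19 − 0.863×11.2 = 9.34 V.
Saturation requires V_DS ≥ V_GS − V_t = 0.929 V; 9.34 ≥ 0.929 ✓.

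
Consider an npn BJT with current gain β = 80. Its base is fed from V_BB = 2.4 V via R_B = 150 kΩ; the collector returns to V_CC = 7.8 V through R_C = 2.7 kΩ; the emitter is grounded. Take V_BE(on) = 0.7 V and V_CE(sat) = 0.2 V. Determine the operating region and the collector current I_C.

active; I_C ≈ 0.91 mA

Assume active. Base-emitter loop: I_B = (V_BB − V_BE)/R_B = (2.4 − 0.7)/150 = 0.0113 mA.
I_C = β·I_B = 80×0.0113 = 0.907 mA.
V_CE = V_CC − I_C·R_C = 7.8 − 0.907×2.7 = 5.35 V > V_CE(sat), so the active-region assumption holds.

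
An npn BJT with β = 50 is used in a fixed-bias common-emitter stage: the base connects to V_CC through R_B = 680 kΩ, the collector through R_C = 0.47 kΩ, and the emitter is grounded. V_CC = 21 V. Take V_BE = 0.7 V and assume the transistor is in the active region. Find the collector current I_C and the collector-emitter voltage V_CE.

I_C ≈ 1.5 mA, V_CE ≈ 20 V

Base loop: V_CC = I_B·R_B + V_BE, so I_B = (21 − 0.7)/680 kΩ = 0.0299 mA.
In the active region I_C = β·I_B = 50 × 0.0299 = 1.49 mA.
Collector loop: V_CE = V_CC − I_C·R_C = 21 − 1.49×0.47 = 20.3 V.
Since V_CE = 20.3 V > V_CE(sat) ≈ 0.2 V, the transistor is in the active region as assumed.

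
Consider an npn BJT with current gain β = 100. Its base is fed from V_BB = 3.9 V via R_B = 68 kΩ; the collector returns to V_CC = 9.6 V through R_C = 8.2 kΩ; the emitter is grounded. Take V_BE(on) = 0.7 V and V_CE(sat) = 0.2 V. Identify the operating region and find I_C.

saturation; I_C ≈ 1.1 mA

Assume active: I_B = (3.9 − 0.7)/68 = 0.0471 mA, giving I_C = β·I_B = 4.71 mA.
But then V_CE = 9.6 − 4.71×8.2 = -29 V < V_CE(sat) = 0.2 V — impossible in the active region.
So the transistor is saturated. With V_CE = 0.2 V, I_C = (V_CC − 0.2)/R_C = 9.4/8.2 = 1.15 mA.
Check: β·I_B = 4.71 mA > I_C = 1.15 mA, confirming saturation.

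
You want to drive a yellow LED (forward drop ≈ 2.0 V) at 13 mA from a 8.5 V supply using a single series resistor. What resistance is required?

R ≈ 0.5 kΩ

The resistor drops V_S − V_D = 8.5 − 2.0 = 6.5 V at 13 mA.
R = 6.5 V / 13 mA = 0.5 kΩ.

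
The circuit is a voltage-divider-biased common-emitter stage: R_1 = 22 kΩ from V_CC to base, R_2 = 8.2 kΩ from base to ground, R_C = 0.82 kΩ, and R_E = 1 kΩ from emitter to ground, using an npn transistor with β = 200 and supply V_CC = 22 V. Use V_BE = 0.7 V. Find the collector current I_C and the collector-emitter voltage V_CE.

Thevenize the base divider: V_Th = V_CC·R_2/(R_1+R_2) = 22×8.2/30.2 = 5.97 V, R_Th = R_1‖R_2 = 5.97 kΩ.
Base-emitter loop: V_Th = I_B·R_Th + V_BE + (β+1)I_B·R_E, so I_B = (5.97 − 0.7) / (5.97 + 201×1) = 0.0255 mA.
I_C = β·I_B = 200×0.0255 = 5.1 mA, and I_E = (β+1)I_B = 5.12 mA.
V_CE = V_CC − I_C·R_C − I_E·R_E = 22 − 5.1×0.82 − 5.12×1 = 12.7 V.
V_CE = 12.7 V > 0.2 V confirms active-region operation.

I_C ≈ 5.1 mA, V_CE ≈ 13 V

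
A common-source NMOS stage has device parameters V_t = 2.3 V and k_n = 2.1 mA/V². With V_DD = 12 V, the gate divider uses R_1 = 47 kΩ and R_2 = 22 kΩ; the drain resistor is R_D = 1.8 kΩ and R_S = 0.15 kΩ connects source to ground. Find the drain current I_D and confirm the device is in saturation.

I_D ≈ 1.7 mA

V_G = V_DD·R_2/(R_1+R_2) = 12×22/69 = 3.83 V.
Assume saturation: I_D = (k_n/2)(V_GS − V_t)² with V_GS = V_G − I_D·R_S = 3.83 − 0.15·I_D.
Substituting gives 0.0236·I_D² − 1.48·I_D + 2.45 = 0, with roots I_D = 1.7 or 61 mA.
The root I_D = 61 mA gives V_GS = -5.32 V ≤ V_t, so take I_D = 1.7 mA.
Then V_GS = 3.57 V and V_DS = V_DD − I_D(R_D+R_S) = 12 − 1.7×1.95 = 8.69 V.
Saturation requires V_DS ≥ V_GS − V_t = 1.27 V; 8.69 ≥ 1.27 ✓.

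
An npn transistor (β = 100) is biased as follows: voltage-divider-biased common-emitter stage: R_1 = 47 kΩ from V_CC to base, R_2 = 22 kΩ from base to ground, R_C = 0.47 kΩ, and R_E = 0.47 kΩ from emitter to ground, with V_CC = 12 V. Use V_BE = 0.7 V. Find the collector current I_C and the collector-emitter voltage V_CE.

Thevenize the base divider: V_Th = V_CC·R_2/(R_1+R_2) = 12×22/69 = 3.83 V, R_Th = R_1‖R_2 = 15 kΩ.
Base-emitter loop: V_Th = I_B·R_Th + V_BE + (β+1)I_B·R_E, so I_B = (3.83 − 0.7) / (15 + 101×0.47) = 0.0501 mA.
I_C = β·I_B = 100×0.0501 = 5.01 mA, and I_E = (β+1)I_B = 5.06 mA.
V_CE = V_CC − I_C·R_C − I_E·R_E = 12 − 5.01×0.47 − 5.06×0.47 = 7.27 V.
V_CE = 7.27 V > 0.2 V confirms active-region operation.

I_C ≈ 5 mA, V_CE ≈ 7.3 V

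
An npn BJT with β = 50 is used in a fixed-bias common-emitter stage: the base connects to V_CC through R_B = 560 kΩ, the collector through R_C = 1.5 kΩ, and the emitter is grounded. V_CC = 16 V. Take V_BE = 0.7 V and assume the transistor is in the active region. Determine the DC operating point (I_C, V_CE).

Base loop: V_CC = I_B·R_B + V_BE, so I_B = (16 − 0.7)/560 kΩ = 0.0273 mA.
In the active region I_C = β·I_B = 50 × 0.0273 = 1.37 mA.
Collector loop: V_CE = V_CC − I_C·R_C = 16 − 1.37×1.5 = 14 V.
Since V_CE = 14 V > V_CE(sat) ≈ 0.2 V, the transistor is in the active region as assumed.

I_C ≈ 1.4 mA, V_CE ≈ 14 V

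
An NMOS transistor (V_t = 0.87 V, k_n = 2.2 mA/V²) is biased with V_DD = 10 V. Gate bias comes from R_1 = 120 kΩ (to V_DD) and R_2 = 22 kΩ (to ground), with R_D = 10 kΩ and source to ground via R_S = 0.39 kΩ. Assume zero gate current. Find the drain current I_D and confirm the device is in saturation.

I_D ≈ 0.33 mA

V_G = V_DD·R_2/(R_1+R_2) = 10×22/142 = 1.55 V.
Assume saturation: I_D = (k_n/2)(V_GS − V_t)² with V_GS = V_G − I_D·R_S = 1.55 − 0.39·I_D.
Substituting gives 0.167·I_D² − 1.58·I_D + 0.508 = 0, with roots I_D = 0.332 or 9.13 mA.
The root I_D = 9.13 mA gives V_GS = -2.01 V ≤ V_t, so take I_D = 0.332 mA.
Then V_GS = 1.42 V and V_DS = V_DD − I_D(R_D+R_S) = 10 − 0.332×10.4 = 6.55 V.
Saturation requires V_DS ≥ V_GS − V_t = 0.55 V; 6.55 ≥ 0.55 ✓.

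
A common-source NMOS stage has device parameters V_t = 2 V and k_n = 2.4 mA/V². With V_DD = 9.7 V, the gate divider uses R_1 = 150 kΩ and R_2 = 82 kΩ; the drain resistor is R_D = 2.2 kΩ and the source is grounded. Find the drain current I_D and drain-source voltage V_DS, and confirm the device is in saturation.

I_D ≈ 2.4 mA, V_DS ≈ 4.3 V

V_G = V_DD·R_2/(R_1+R_2) = 9.7×82/232 = 3.43 V. With the source grounded, V_GS = V_G = 3.43 V.
Assume saturation: I_D = (k_n/2)(V_GS − V_t)² = (2.4/2)×(3.43 − 2)² = 1.2×1.43² = 2.45 mA.
V_DS = V_DD − I_D·R_D = 9.7 − 2.45×2.2 = 4.31 V.
Saturation requires V_DS ≥ V_GS − V_t = 1.43 V; 4.31 ≥ 1.43 ✓.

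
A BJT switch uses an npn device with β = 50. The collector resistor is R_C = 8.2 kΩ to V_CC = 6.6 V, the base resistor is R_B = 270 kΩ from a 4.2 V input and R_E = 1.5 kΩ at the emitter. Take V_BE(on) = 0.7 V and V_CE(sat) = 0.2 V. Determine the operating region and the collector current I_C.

active; I_C ≈ 0.51 mA

Assume active. Base-emitter loop: I_B = (V_BB − V_BE)/(R_B + (β+1)R_E) = (4.2 − 0.7)/(270 + 51×1.5) = 0.0101 mA.
I_C = β·I_B = 50×0.0101 = 0.505 mA.
V_CE = V_CC − I_C·R_C − I_E·R_E = 6.6 − 0.505×8.2 − 0.515×1.5 = 1.69 V > V_CE(sat), so the active-region assumption holds.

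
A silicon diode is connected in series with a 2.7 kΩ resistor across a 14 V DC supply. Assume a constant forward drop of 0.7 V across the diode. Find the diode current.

I ≈ 4.9 mA

KVL around the loop: 14 = V_D + I·R = 0.7 + I × 2.7 kΩ.
So I = (14 − 0.7) / 2.7 kΩ = 13.3 / 2.7 = 4.93 mA.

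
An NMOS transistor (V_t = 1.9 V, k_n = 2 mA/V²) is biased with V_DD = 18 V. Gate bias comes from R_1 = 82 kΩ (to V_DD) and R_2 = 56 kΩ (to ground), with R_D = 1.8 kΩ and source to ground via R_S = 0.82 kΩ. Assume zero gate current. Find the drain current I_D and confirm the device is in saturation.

I_D ≈ 4.1 mA

V_G = V_DD·R_2/(R_1+R_2) = 18×56/138 = 7.3 V.
Assume saturation: I_D = (k_n/2)(V_GS − V_t)² with V_GS = V_G − I_D·R_S = 7.3 − 0.82·I_D.
Substituting gives 0.672·I_D² − 9.86·I_D + 29.2 = 0, with roots I_D = 4.12 or 10.6 mA.
The root I_D = 10.6 mA gives V_GS = -1.35 V ≤ V_t, so take I_D = 4.12 mA.
Then V_GS = 3.93 V and V_DS = V_DD − I_D(R_D+R_S) = 18 − 4.12×2.62 = 7.22 V.
Saturation requires V_DS ≥ V_GS − V_t = 2.03 V; 7.22 ≥ 2.03 ✓.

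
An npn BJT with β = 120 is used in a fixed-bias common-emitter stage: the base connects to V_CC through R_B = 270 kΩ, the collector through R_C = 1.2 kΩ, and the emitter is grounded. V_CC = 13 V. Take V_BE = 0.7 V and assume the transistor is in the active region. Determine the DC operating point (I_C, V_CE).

Base loop: V_CC = I_B·R_B + V_BE, so I_B = (13 − 0.7)/270 kΩ = 0.0456 mA.
In the active region I_C = β·I_B = 120 × 0.0456 = 5.47 mA.
Collector loop: V_CE = V_CC − I_C·R_C = 13 − 5.47×1.2 = 6.44 V.
Since V_CE = 6.44 V > V_CE(sat) ≈ 0.2 V, the transistor is in the active region as assumed.

I_C ≈ 5.5 mA, V_CE ≈ 6.4 V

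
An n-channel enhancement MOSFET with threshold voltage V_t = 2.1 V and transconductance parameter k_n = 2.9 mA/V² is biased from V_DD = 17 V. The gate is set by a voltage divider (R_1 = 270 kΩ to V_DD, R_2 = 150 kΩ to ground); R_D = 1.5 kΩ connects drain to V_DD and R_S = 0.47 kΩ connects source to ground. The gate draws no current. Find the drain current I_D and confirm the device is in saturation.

I_D ≈ 4.6 mA

V_G = V_DD·R_2/(R_1+R_2) = 17×150/420 = 6.07 V.
Assume saturation: I_D = (k_n/2)(V_GS − V_t)² with V_GS = V_G − I_D·R_S = 6.07 − 0.47·I_D.
Substituting gives 0.32·I_D² − 6.41·I_D + 22.9 = 0, with roots I_D = 4.64 or 15.4 mA.
The root I_D = 15.4 mA gives V_GS = -1.16 V ≤ V_t, so take I_D = 4.64 mA.
Then V_GS = 3.89 V and V_DS = V_DD − I_D(R_D+R_S) = 17 − 4.64×1.97 = 7.85 V.
Saturation requires V_DS ≥ V_GS − V_t = 1.79 V; 7.85 ≥ 1.79 ✓.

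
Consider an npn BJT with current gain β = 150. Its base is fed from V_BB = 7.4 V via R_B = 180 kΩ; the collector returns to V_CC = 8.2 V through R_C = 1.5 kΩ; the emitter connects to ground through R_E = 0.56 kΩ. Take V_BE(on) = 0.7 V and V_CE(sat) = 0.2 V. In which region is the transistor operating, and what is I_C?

Assume active. Base-emitter loop: I_B = (V_BB − V_BE)/(R_B + (β+1)R_E) = (7.4 − 0.7)/(180 + 151×0.56) = 0.0253 mA.
I_C = β·I_B = 150×0.0253 = 3.8 mA.
V_CE = V_CC − I_C·R_C − I_E·R_E = 8.2 − 3.8×1.5 − 3.82×0.56 = 0.36 V > V_CE(sat), so the active-region assumption holds.

active; I_C ≈ 3.8 mA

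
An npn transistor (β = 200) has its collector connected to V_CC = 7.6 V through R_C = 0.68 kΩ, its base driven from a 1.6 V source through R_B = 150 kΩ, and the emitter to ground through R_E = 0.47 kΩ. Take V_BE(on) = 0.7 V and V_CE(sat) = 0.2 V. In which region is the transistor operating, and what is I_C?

active; I_C ≈ 0.74 mA

Assume active. Base-emitter loop: I_B = (V_BB − V_BE)/(R_B + (β+1)R_E) = (1.6 − 0.7)/(150 + 201×0.47) = 0.00368 mA.
I_C = β·I_B = 200×0.00368 = 0.736 mA.
V_CE = V_CC − I_C·R_C − I_E·R_E = 7.6 − 0.736×0.68 − 0.74×0.47 = 6.75 V > V_CE(sat), so the active-region assumption holds.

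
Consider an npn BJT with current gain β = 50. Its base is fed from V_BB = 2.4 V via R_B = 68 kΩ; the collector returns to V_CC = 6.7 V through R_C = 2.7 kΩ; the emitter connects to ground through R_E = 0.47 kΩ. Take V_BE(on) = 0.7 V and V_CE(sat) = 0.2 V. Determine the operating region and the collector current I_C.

Assume active. Base-emitter loop: I_B = (V_BB − V_BE)/(R_B + (β+1)R_E) = (2.4 − 0.7)/(68 + 51×0.47) = 0.0185 mA.
I_C = β·I_B = 50×0.0185 = 0.924 mA.
V_CE = V_CC − I_C·R_C − I_E·R_E = 6.7 − 0.924×2.7 − 0.943×0.47 = 3.76 V > V_CE(sat), so the active-region assumption holds.

active; I_C ≈ 0.92 mA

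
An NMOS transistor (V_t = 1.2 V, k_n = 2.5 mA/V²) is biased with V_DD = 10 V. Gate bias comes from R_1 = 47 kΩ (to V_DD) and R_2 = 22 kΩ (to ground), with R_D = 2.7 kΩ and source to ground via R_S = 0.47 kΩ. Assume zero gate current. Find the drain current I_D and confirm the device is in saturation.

V_G = V_DD·R_2/(R_1+R_2) = 10×22/69 = 3.19 V.
Assume saturation: I_D = (k_n/2)(V_GS − V_t)² with V_GS = V_G − I_D·R_S = 3.19 − 0.47·I_D.
Substituting gives 0.276·I_D² − 3.34·I_D + 4.94 = 0, with roots I_D = 1.73 or 10.4 mA.
The root I_D = 10.4 mA gives V_GS = -1.68 V ≤ V_t, so take I_D = 1.73 mA.
Then V_GS = 2.38 V and V_DS = V_DD − I_D(R_D+R_S) = 10 − 1.73×3.17 = 4.52 V.
Saturation requires V_DS ≥ V_GS − V_t = 1.18 V; 4.52 ≥ 1.18 ✓.

I_D ≈ 1.7 mA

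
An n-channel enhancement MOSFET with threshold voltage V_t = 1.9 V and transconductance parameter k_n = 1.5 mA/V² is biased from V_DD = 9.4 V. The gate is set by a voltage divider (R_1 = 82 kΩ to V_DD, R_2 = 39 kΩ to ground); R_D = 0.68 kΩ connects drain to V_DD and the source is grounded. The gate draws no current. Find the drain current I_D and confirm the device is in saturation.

V_G = V_DD·R_2/(R_1+R_2) = 9.4×39/121 = 3.03 V. With the source grounded, V_GS = V_G = 3.03 V.
Assume saturation: I_D = (k_n/2)(V_GS − V_t)² = (1.5/2)×(3.03 − 1.9)² = 0.75×1.13² = 0.957 mA.
V_DS = V_DD − I_D·R_D = 9.4 − 0.957×0.68 = 8.75 V.
Saturation requires V_DS ≥ V_GS − V_t = 1.13 V; 8.75 ≥ 1.13 ✓.

I_D ≈ 0.96 mA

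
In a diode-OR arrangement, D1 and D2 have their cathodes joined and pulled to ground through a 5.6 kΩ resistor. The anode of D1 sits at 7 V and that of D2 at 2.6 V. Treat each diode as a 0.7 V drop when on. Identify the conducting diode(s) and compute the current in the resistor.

Assume both conduct. Then node N would need to be at both 7−0.7 = 6.3 V and 2.6−0.7 = 1.9 V, which is impossible.
Assume only D1 conducts: V_N = 7 − 0.7 = 6.3 V, so I_R = 6.3/5.6 = 1.12 mA.
Check D2: its anode-to-cathode voltage is 2.6 − 6.3 = -3.7 V < 0.7 V, so it is off. The assumption is consistent.

Only D1 conducts; I_R ≈ 1.1 mA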